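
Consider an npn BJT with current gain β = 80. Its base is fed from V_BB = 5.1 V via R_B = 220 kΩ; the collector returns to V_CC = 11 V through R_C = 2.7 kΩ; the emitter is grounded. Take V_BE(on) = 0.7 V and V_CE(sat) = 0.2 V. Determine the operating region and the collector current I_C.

active; I_C ≈ 1.6 mA

Assume active. Base-emitter loop: I_B = (V_BB − V_BE)/R_B = (5.1 − 0.7)/220 = 0.02 mA.
I_C = β·I_B = 80×0.02 = 1.6 mA.
V_CE = V_CC − I_C·R_C = 11 − 1.6×2.7 = 6.68 V > V_CE(sat), so the active-region assumption holds.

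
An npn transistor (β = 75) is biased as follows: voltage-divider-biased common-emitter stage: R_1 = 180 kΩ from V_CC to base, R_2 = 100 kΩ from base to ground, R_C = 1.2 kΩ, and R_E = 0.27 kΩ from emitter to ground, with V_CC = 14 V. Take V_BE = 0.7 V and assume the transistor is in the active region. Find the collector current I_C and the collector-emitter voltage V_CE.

Thevenize the base divider: V_Th = V_CC·R_2/(R_1+R_2) = 14×100/280 = 5 V, R_Th = R_1‖R_2 = 64.3 kΩ.
Base-emitter loop: V_Th = I_B·R_Th + V_BE + (β+1)I_B·R_E, so I_B = (5 − 0.7) / (64.3 + 76×0.27) = 0.0507 mA.
I_C = β·I_B = 75×0.0507 = 3.8 mA, and I_E = (β+1)I_B = 3.85 mA.
V_CE = V_CC − I_C·R_C − I_E·R_E = 14 − 3.8×1.2 − 3.85×0.27 = 8.4 V.
V_CE = 8.4 V > 0.2 V confirms active-region operation.

I_C ≈ 3.8 mA, V_CE ≈ 8.4 V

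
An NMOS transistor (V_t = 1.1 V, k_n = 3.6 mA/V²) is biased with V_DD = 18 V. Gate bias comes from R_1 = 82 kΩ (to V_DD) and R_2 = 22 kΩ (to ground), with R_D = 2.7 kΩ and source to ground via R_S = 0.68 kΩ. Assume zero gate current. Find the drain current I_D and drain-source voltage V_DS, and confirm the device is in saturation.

V_G = V_DD·R_2/(R_1+R_2) = 18×22/104 = 3.81 V.
Assume saturation: I_D = (k_n/2)(V_GS − V_t)² with V_GS = V_G − I_D·R_S = 3.81 − 0.68·I_D.
Substituting gives 0.832·I_D² − 7.63·I_D + 13.2 = 0, with roots I_D = 2.31 or 6.85 mA.
The root I_D = 6.85 mA gives V_GS = -0.851 V ≤ V_t, so take I_D = 2.31 mA.
Then V_GS = 2.23 V and V_DS = V_DD − I_D(R_D+R_S) = 18 − 2.31×3.38 = 10.2 V.
Saturation requires V_DS ≥ V_GS − V_t = 1.13 V; 10.2 ≥ 1.13 ✓.

I_D ≈ 2.3 mA, V_DS ≈ 10 V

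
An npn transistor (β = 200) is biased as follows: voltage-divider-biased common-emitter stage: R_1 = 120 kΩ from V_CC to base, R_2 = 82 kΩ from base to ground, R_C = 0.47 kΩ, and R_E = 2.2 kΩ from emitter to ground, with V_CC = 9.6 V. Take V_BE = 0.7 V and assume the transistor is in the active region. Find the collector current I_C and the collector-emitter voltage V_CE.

I_C ≈ 1.3 mA, V_CE ≈ 6.1 V

Thevenize the base divider: V_Th = V_CC·R_2/(R_1+R_2) = 9.6×82/202 = 3.9 V, R_Th = R_1‖R_2 = 48.7 kΩ.
Base-emitter loop: V_Th = I_B·R_Th + V_BE + (β+1)I_B·R_E, so I_B = (3.9 − 0.7) / (48.7 + 201×2.2) = 0.00651 mA.
I_C = β·I_B = 200×0.00651 = 1.3 mA, and I_E = (β+1)I_B = 1.31 mA.
V_CE = V_CC − I_C·R_C − I_E·R_E = 9.6 − 1.3×0.47 − 1.31×2.2 = 6.11 V.
V_CE = 6.11 V > 0.2 V confirms active-region operation.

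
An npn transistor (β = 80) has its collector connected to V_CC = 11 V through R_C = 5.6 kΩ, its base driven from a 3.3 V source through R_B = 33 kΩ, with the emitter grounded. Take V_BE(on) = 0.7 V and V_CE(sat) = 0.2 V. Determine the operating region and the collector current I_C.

Assume active: I_B = (3.3 − 0.7)/33 = 0.0788 mA, giving I_C = β·I_B = 6.3 mA.
But then V_CE = 11 − 6.3×5.6 = -24.3 V < V_CE(sat) = 0.2 V — impossible in the active region.
So the transistor is saturated. With V_CE = 0.2 V, I_C = (V_CC − 0.2)/R_C = 10.8/5.6 = 1.93 mA.
Check: β·I_B = 6.3 mA > I_C = 1.93 mA, confirming saturation.

saturation; I_C ≈ 1.9 mA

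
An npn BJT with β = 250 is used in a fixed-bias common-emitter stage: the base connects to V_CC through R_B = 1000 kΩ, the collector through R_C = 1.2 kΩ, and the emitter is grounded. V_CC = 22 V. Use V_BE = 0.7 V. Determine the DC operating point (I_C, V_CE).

Base loop: V_CC = I_B·R_B + V_BE, so I_B = (22 − 0.7)/1000 kΩ = 0.0213 mA.
In the active region I_C = β·I_B = 250 × 0.0213 = 5.33 mA.
Collector loop: V_CE = V_CC − I_C·R_C = 22 − 5.33×1.2 = 15.6 V.
Since V_CE = 15.6 V > V_CE(sat) ≈ 0.2 V, the transistor is in the active region as assumed.

I_C ≈ 5.3 mA, V_CE ≈ 16 V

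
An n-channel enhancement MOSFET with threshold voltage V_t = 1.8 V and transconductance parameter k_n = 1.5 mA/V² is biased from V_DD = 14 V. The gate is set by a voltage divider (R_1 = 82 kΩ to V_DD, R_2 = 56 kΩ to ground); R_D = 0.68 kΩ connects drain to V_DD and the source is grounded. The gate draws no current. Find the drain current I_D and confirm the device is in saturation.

I_D ≈ 11 mA

V_G = V_DD·R_2/(R_1+R_2) = 14×56/138 = 5.68 V. With the source grounded, V_GS = V_G = 5.68 V.
Assume saturation: I_D = (k_n/2)(V_GS − V_t)² = (1.5/2)×(5.68 − 1.8)² = 0.75×3.88² = 11.3 mA.
V_DS = V_DD − I_D·R_D = 14 − 11.3×0.68 = 6.32 V.
Saturation requires V_DS ≥ V_GS − V_t = 3.88 V; 6.32 ≥ 3.88 ✓.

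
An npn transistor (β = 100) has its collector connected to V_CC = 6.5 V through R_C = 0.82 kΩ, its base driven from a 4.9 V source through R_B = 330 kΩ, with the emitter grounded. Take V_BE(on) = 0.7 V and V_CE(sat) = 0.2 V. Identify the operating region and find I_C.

Assume active. Base-emitter loop: I_B = (V_BB − V_BE)/R_B = (4.9 − 0.7)/330 = 0.0127 mA.
I_C = β·I_B = 100×0.0127 = 1.27 mA.
V_CE = V_CC − I_C·R_C = 6.5 − 1.27×0.82 = 5.46 V > V_CE(sat), so the active-region assumption holds.

active; I_C ≈ 1.3 mA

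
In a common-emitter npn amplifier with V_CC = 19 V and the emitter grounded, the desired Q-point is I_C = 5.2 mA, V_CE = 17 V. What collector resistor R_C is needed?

R_C ≈ 0.38 kΩ

Collector loop: V_CC = I_C·R_C + V_CE.
R_C = (V_CC − V_CE)/I_C = (19 − 17)/5.2 = 0.385 kΩ.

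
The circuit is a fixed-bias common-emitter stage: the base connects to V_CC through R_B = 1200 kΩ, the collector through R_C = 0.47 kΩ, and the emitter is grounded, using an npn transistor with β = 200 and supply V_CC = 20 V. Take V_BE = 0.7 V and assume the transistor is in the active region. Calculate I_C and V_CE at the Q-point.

I_C ≈ 3.2 mA, V_CE ≈ 18 V

Base loop: V_CC = I_B·R_B + V_BE, so I_B = (20 − 0.7)/1200 kΩ = 0.0161 mA.
In the active region I_C = β·I_B = 200 × 0.0161 = 3.22 mA.
Collector loop: V_CE = V_CC − I_C·R_C = 20 − 3.22×0.47 = 18.5 V.
Since V_CE = 18.5 V > V_CE(sat) ≈ 0.2 V, the transistor is in the active region as assumed.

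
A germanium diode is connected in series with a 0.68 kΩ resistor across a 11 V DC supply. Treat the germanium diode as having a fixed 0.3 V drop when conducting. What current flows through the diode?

KVL around the loop: 11 = V_D + I·R = 0.3 + I × 0.68 kΩ.
So I = (11 − 0.3) / 0.68 kΩ = 10.7 / 0.68 = 15.7 mA.

I ≈ 16 mA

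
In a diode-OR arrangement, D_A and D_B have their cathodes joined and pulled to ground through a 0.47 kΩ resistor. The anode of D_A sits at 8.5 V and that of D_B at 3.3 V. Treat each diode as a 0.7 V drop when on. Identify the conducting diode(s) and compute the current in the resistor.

Only D_A conducts; I_R ≈ 17 mA

Assume both conduct. Then node N would need to be at both 8.5−0.7 = 7.8 V and 3.3−0.7 = 2.6 V, which is impossible.
Assume only D_A conducts: V_N = 8.5 − 0.7 = 7.8 V, so I_R = 7.8/0.47 = 16.6 mA.
Check D_B: its anode-to-cathode voltage is 3.3 − 7.8 = -4.5 V < 0.7 V, so it is off. The assumption is consistent.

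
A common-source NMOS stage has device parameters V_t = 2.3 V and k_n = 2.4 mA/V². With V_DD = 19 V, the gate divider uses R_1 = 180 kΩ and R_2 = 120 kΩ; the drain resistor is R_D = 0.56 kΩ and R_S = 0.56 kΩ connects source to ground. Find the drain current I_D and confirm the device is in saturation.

V_G = V_DD·R_2/(R_1+R_2) = 19×120/300 = 7.6 V.
Assume saturation: I_D = (k_n/2)(V_GS − V_t)² with V_GS = V_G − I_D·R_S = 7.6 − 0.56·I_D.
Substituting gives 0.376·I_D² − 8.12·I_D + 33.7 = 0, with roots I_D = 5.6 or 16 mA.
The root I_D = 16 mA gives V_GS = -1.35 V ≤ V_t, so take I_D = 5.6 mA.
Then V_GS = 4.46 V and V_DS = V_DD − I_D(R_D+R_S) = 19 − 5.6×1.12 = 12.7 V.
Saturation requires V_DS ≥ V_GS − V_t = 2.16 V; 12.7 ≥ 2.16 ✓.

I_D ≈ 5.6 mA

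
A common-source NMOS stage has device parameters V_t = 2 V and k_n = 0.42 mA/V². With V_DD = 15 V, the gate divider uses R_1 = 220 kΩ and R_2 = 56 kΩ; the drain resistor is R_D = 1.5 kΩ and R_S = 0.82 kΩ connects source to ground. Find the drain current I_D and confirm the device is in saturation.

V_G = V_DD·R_2/(R_1+R_2) = 15×56/276 = 3.04 V.
Assume saturation: I_D = (k_n/2)(V_GS − V_t)² with V_GS = V_G − I_D·R_S = 3.04 − 0.82·I_D.
Substituting gives 0.141·I_D² − 1.36·I_D + 0.229 = 0, with roots I_D = 0.171 or 9.46 mA.
The root I_D = 9.46 mA gives V_GS = -4.71 V ≤ V_t, so take I_D = 0.171 mA.
Then V_GS = 2.9 V and V_DS = V_DD − I_D(R_D+R_S) = 15 − 0.171×2.32 = 14.6 V.
Saturation requires V_DS ≥ V_GS − V_t = 0.903 V; 14.6 ≥ 0.903 ✓.

I_D ≈ 0.17 mA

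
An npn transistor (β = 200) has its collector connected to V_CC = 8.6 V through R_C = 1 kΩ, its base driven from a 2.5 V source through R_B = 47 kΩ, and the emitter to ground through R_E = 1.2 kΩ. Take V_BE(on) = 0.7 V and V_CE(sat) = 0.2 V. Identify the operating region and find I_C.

active; I_C ≈ 1.2 mA

Assume active. Base-emitter loop: I_B = (V_BB − V_BE)/(R_B + (β+1)R_E) = (2.5 − 0.7)/(47 + 201×1.2) = 0.00625 mA.
I_C = β·I_B = 200×0.00625 = 1.25 mA.
V_CE = V_CC − I_C·R_C − I_E·R_E = 8.6 − 1.25×1 − 1.26×1.2 = 5.84 V > V_CE(sat), so the active-region assumption holds.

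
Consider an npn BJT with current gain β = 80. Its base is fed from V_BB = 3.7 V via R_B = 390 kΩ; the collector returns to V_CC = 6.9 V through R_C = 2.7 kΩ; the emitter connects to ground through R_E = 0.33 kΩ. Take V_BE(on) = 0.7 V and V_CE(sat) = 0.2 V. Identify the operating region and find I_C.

Assume active. Base-emitter loop: I_B = (V_BB − V_BE)/(R_B + (β+1)R_E) = (3.7 − 0.7)/(390 + 81×0.33) = 0.0072 mA.
I_C = β·I_B = 80×0.0072 = 0.576 mA.
V_CE = V_CC − I_C·R_C − I_E·R_E = 6.9 − 0.576×2.7 − 0.583×0.33 = 5.15 V > V_CE(sat), so the active-region assumption holds.

active; I_C ≈ 0.58 mA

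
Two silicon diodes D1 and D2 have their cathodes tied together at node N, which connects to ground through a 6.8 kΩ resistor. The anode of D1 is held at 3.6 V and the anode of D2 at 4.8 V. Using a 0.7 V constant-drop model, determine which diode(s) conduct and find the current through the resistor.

Assume both conduct. Then node N would need to be at both 3.6−0.7 = 2.9 V and 4.8−0.7 = 4.1 V, which is impossible.
Assume only D2 conducts: V_N = 4.8 − 0.7 = 4.1 V, so I_R = 4.1/6.8 = 0.603 mA.
Check D1: its anode-to-cathode voltage is 3.6 − 4.1 = -0.5 V < 0.7 V, so it is off. The assumption is consistent.

Only D2 conducts; I_R ≈ 0.6 mA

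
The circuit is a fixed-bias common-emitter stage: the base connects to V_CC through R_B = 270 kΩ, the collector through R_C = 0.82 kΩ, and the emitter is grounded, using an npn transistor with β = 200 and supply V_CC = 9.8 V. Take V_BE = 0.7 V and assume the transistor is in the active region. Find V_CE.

Base loop: V_CC = I_B·R_B + V_BE, so I_B = (9.8 − 0.7)/270 kΩ = 0.0337 mA.
In the active region I_C = β·I_B = 200 × 0.0337 = 6.74 mA.
Collector loop: V_CE = V_CC − I_C·R_C = 9.8 − 6.74×0.82 = 4.27 V.
Since V_CE = 4.27 V > V_CE(sat) ≈ 0.2 V, the transistor is in the active region as assumed.

V_CE ≈ 4.3 V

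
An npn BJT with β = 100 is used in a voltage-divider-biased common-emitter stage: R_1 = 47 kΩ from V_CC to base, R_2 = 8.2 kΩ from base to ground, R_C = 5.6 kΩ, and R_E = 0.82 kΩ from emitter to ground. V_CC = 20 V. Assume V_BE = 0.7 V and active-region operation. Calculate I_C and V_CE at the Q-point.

I_C ≈ 2.5 mA, V_CE ≈ 3.7 V

Thevenize the base divider: V_Th = V_CC·R_2/(R_1+R_2) = 20×8.2/55.2 = 2.97 V, R_Th = R_1‖R_2 = 6.98 kΩ.
Base-emitter loop: V_Th = I_B·R_Th + V_BE + (β+1)I_B·R_E, so I_B = (2.97 − 0.7) / (6.98 + 101×0.82) = 0.0253 mA.
I_C = β·I_B = 100×0.0253 = 2.53 mA, and I_E = (β+1)I_B = 2.55 mA.
V_CE = V_CC − I_C·R_C − I_E·R_E = 20 − 2.53×5.6 − 2.55×0.82 = 3.74 V.
V_CE = 3.74 V > 0.2 V confirms active-region operation.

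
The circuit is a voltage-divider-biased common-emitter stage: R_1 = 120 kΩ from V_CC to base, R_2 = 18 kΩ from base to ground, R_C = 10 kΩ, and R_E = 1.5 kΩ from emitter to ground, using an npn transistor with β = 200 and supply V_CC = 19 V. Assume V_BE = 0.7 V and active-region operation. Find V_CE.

V_CE ≈ 6.1 V

Thevenize the base divider: V_Th = V_CC·R_2/(R_1+R_2) = 19×18/138 = 2.48 V, R_Th = R_1‖R_2 = 15.7 kΩ.
Base-emitter loop: V_Th = I_B·R_Th + V_BE + (β+1)I_B·R_E, so I_B = (2.48 − 0.7) / (15.7 + 201×1.5) = 0.00561 mA.
I_C = β·I_B = 200×0.00561 = 1.12 mA, and I_E = (β+1)I_B = 1.13 mA.
V_CE = V_CC − I_C·R_C − I_E·R_E = 19 − 1.12×10 − 1.13×1.5 = 6.1 V.
V_CE = 6.1 V > 0.2 V confirms active-region operation.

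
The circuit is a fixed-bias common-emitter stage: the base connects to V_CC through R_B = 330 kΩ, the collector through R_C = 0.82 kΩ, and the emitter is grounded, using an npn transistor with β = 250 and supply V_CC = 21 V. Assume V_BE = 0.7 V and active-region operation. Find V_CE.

V_CE ≈ 8.4 V

Base loop: V_CC = I_B·R_B + V_BE, so I_B = (21 − 0.7)/330 kΩ = 0.0615 mA.
In the active region I_C = β·I_B = 250 × 0.0615 = 15.4 mA.
Collector loop: V_CE = V_CC − I_C·R_C = 21 − 15.4×0.82 = 8.39 V.
Since V_CE = 8.39 V > V_CE(sat) ≈ 0.2 V, the transistor is in the active region as assumed.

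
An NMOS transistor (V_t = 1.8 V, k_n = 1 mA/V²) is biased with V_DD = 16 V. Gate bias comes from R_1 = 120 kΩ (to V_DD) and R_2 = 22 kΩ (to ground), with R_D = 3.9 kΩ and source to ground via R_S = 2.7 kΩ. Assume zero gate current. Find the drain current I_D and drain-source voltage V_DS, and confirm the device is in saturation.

I_D ≈ 0.092 mA, V_DS ≈ 15 V

V_G = V_DD·R_2/(R_1+R_2) = 16×22/142 = 2.48 V.
Assume saturation: I_D = (k_n/2)(V_GS − V_t)² with V_GS = V_G − I_D·R_S = 2.48 − 2.7·I_D.
Substituting gives 3.65·I_D² − 2.83·I_D + 0.23 = 0, with roots I_D = 0.0923 or 0.685 mA.
The root I_D = 0.685 mA gives V_GS = 0.63 V ≤ V_t, so take I_D = 0.0923 mA.
Then V_GS = 2.23 V and V_DS = V_DD − I_D(R_D+R_S) = 16 − 0.0923×6.6 = 15.4 V.
Saturation requires V_DS ≥ V_GS − V_t = 0.43 V; 15.4 ≥ 0.43 ✓.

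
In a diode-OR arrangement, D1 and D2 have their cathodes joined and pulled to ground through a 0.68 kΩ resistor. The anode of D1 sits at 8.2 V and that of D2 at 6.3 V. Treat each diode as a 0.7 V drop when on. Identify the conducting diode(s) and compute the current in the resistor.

Assume both conduct. Then node N would need to be at both 8.2−0.7 = 7.5 V and 6.3−0.7 = 5.6 V, which is impossible.
Assume only D1 conducts: V_N = 8.2 − 0.7 = 7.5 V, so I_R = 7.5/0.68 = 11 mA.
Check D2: its anode-to-cathode voltage is 6.3 − 7.5 = -1.2 V < 0.7 V, so it is off. The assumption is consistent.

Only D1 conducts; I_R ≈ 11 mA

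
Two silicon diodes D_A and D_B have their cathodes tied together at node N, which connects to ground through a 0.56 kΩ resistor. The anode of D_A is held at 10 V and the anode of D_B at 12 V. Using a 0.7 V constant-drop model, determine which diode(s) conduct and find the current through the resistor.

Only D_B conducts; I_R ≈ 20 mA

Assume both conduct. Then node N would need to be at both 10−0.7 = 9.3 V and 12−0.7 = 11.3 V, which is impossible.
Assume only D_B conducts: V_N = 12 − 0.7 = 11.3 V, so I_R = 11.3/0.56 = 20.2 mA.
Check D_A: its anode-to-cathode voltage is 10 − 11.3 = -1.3 V < 0.7 V, so it is off. The assumption is consistent.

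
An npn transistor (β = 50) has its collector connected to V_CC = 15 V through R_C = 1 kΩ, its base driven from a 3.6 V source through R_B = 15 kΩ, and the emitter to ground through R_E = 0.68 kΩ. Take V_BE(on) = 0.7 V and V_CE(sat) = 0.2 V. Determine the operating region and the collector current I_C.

Assume active. Base-emitter loop: I_B = (V_BB − V_BE)/(R_B + (β+1)R_E) = (3.6 − 0.7)/(15 + 51×0.68) = 0.0584 mA.
I_C = β·I_B = 50×0.0584 = 2.92 mA.
V_CE = V_CC − I_C·R_C − I_E·R_E = 15 − 2.92×1 − 2.98×0.68 = 10.1 V > V_CE(sat), so the active-region assumption holds.

active; I_C ≈ 2.9 mA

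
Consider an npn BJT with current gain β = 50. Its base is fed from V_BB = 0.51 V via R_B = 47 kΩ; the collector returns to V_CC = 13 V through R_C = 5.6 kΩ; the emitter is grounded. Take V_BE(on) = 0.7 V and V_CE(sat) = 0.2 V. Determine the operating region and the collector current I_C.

cutoff; I_C ≈ 0

V_BB = 0.51 V ≤ V_BE(on) = 0.7 V, so the base-emitter junction is not forward biased.
The transistor is in cutoff: I_B = I_C = 0.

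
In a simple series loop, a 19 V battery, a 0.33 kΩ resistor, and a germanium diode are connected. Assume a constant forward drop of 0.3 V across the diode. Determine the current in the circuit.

I ≈ 57 mA

KVL around the loop: 19 = V_D + I·R = 0.3 + I × 0.33 kΩ.
So I = (19 − 0.3) / 0.33 kΩ = 18.7 / 0.33 = 56.7 mA.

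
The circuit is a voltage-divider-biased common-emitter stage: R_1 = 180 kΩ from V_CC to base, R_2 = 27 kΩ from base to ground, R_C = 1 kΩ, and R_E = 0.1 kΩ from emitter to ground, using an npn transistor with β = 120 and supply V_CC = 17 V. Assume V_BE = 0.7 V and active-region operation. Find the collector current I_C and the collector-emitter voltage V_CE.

Thevenize the base divider: V_Th = V_CC·R_2/(R_1+R_2) = 17×27/207 = 2.22 V, R_Th = R_1‖R_2 = 23.5 kΩ.
Base-emitter loop: V_Th = I_B·R_Th + V_BE + (β+1)I_B·R_E, so I_B = (2.22 − 0.7) / (23.5 + 121×0.1) = 0.0426 mA.
I_C = β·I_B = 120×0.0426 = 5.12 mA, and I_E = (β+1)I_B = 5.16 mA.
V_CE = V_CC − I_C·R_C − I_E·R_E = 17 − 5.12×1 − 5.16×0.1 = 11.4 V.
V_CE = 11.4 V > 0.2 V confirms active-region operation.

I_C ≈ 5.1 mA, V_CE ≈ 11 V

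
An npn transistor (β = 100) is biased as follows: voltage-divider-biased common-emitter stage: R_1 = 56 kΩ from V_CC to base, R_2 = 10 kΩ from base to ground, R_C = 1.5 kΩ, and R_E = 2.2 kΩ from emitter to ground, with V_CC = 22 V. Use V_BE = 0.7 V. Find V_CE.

Thevenize the base divider: V_Th = V_CC·R_2/(R_1+R_2) = 22×10/66 = 3.33 V, R_Th = R_1‖R_2 = 8.48 kΩ.
Base-emitter loop: V_Th = I_B·R_Th + V_BE + (β+1)I_B·R_E, so I_B = (3.33 − 0.7) / (8.48 + 101×2.2) = 0.0114 mA.
I_C = β·I_B = 100×0.0114 = 1.14 mA, and I_E = (β+1)I_B = 1.15 mA.
V_CE = V_CC − I_C·R_C − I_E·R_E = 22 − 1.14×1.5 − 1.15×2.2 = 17.8 V.
V_CE = 17.8 V > 0.2 V confirms active-region operation.

V_CE ≈ 18 V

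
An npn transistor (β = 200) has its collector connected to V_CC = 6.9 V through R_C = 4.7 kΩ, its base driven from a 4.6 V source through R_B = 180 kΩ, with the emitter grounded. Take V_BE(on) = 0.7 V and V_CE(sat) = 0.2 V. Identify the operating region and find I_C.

saturation; I_C ≈ 1.4 mA

Assume active: I_B = (4.6 − 0.7)/180 = 0.0217 mA, giving I_C = β·I_B = 4.33 mA.
But then V_CE = 6.9 − 4.33×4.7 = -13.5 V < V_CE(sat) = 0.2 V — impossible in the active region.
So the transistor is saturated. With V_CE = 0.2 V, I_C = (V_CC − 0.2)/R_C = 6.7/4.7 = 1.43 mA.
Check: β·I_B = 4.33 mA > I_C = 1.43 mA, confirming saturation.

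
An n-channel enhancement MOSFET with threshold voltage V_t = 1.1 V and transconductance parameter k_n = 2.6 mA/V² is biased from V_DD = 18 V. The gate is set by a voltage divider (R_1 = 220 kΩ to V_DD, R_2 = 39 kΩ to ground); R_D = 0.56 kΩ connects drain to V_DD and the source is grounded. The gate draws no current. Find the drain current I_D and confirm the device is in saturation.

I_D ≈ 3.4 mA

V_G = V_DD·R_2/(R_1+R_2) = 18×39/259 = 2.71 V. With the source grounded, V_GS = V_G = 2.71 V.
Assume saturation: I_D = (k_n/2)(V_GS − V_t)² = (2.6/2)×(2.71 − 1.1)² = 1.3×1.61² = 3.37 mA.
V_DS = V_DD − I_D·R_D = 18 − 3.37×0.56 = 16.1 V.
Saturation requires V_DS ≥ V_GS − V_t = 1.61 V; 16.1 ≥ 1.61 ✓.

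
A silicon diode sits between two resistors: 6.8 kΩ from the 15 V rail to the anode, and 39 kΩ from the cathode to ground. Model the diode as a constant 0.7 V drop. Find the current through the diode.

The two resistors are in series with the diode, so KVL gives 15 = I·6.8 + 0.7 + I·39.
I = (15 − 0.7) / (6.8 + 39) kΩ = 14.3 / 45.8 = 0.312 mA.

I ≈ 0.31 mA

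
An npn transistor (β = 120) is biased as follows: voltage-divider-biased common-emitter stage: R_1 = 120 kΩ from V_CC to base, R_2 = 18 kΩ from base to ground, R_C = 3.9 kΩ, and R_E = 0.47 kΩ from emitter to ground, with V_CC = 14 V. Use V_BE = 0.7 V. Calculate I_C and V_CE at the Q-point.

Thevenize the base divider: V_Th = V_CC·R_2/(R_1+R_2) = 14×18/138 = 1.83 V, R_Th = R_1‖R_2 = 15.7 kΩ.
Base-emitter loop: V_Th = I_B·R_Th + V_BE + (β+1)I_B·R_E, so I_B = (1.83 − 0.7) / (15.7 + 121×0.47) = 0.0155 mA.
I_C = β·I_B = 120×0.0155 = 1.86 mA, and I_E = (β+1)I_B = 1.88 mA.
V_CE = V_CC − I_C·R_C − I_E·R_E = 14 − 1.86×3.9 − 1.88×0.47 = 5.85 V.
V_CE = 5.85 V > 0.2 V confirms active-region operation.

I_C ≈ 1.9 mA, V_CE ≈ 5.9 V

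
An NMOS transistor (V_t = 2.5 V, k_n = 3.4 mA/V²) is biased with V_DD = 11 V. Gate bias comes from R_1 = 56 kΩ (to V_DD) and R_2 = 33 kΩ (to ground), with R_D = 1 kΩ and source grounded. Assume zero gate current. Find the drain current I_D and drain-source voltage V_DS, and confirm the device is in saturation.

V_G = V_DD·R_2/(R_1+R_2) = 11×33/89 = 4.08 V. With the source grounded, V_GS = V_G = 4.08 V.
Assume saturation: I_D = (k_n/2)(V_GS − V_t)² = (3.4/2)×(4.08 − 2.5)² = 1.7×1.58² = 4.24 mA.
V_DS = V_DD − I_D·R_D = 11 − 4.24×1 = 6.76 V.
Saturation requires V_DS ≥ V_GS − V_t = 1.58 V; 6.76 ≥ 1.58 ✓.

I_D ≈ 4.2 mA, V_DS ≈ 6.8 V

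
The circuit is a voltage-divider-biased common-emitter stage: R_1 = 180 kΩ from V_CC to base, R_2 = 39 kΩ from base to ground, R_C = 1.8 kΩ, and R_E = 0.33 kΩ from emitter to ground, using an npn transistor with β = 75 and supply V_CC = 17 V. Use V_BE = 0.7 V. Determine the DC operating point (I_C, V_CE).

I_C ≈ 3.1 mA, V_CE ≈ 10 V

Thevenize the base divider: V_Th = V_CC·R_2/(R_1+R_2) = 17×39/219 = 3.03 V, R_Th = R_1‖R_2 = 32.1 kΩ.
Base-emitter loop: V_Th = I_B·R_Th + V_BE + (β+1)I_B·R_E, so I_B = (3.03 − 0.7) / (32.1 + 76×0.33) = 0.0407 mA.
I_C = β·I_B = 75×0.0407 = 3.06 mA, and I_E = (β+1)I_B = 3.1 mA.
V_CE = V_CC − I_C·R_C − I_E·R_E = 17 − 3.06×1.8 − 3.1×0.33 = 10.5 V.
V_CE = 10.5 V > 0.2 V confirms active-region operation.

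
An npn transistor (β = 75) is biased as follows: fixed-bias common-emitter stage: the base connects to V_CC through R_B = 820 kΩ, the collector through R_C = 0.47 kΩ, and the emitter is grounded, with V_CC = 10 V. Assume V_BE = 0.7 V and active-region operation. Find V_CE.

V_CE ≈ 9.6 V

Base loop: V_CC = I_B·R_B + V_BE, so I_B = (10 − 0.7)/820 kΩ = 0.0113 mA.
In the active region I_C = β·I_B = 75 × 0.0113 = 0.851 mA.
Collector loop: V_CE = V_CC − I_C·R_C = 10 − 0.851×0.47 = 9.6 V.
Since V_CE = 9.6 V > V_CE(sat) ≈ 0.2 V, the transistor is in the active region as assumed.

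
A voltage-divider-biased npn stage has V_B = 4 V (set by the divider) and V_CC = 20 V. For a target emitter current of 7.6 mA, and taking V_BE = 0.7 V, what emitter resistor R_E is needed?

R_E ≈ 0.43 kΩ

V_E = V_B − V_BE = 4 − 0.7 = 3.3 V.
R_E = V_E / I_E = 3.3 / 7.6 = 0.434 kΩ.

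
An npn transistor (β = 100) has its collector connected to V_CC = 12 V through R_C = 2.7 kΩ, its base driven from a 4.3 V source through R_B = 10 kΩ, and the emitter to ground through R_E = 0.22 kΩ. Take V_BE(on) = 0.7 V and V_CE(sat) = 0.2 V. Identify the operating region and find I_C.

Assume active: I_B = (4.3 − 0.7)/(10 + 101×0.22) = 0.112 mA, I_C = β·I_B = 11.2 mA.
Then V_CE = 12 − 11.2×2.7 − 11.3×0.22 = -20.7 V < 0.2 V — the active assumption fails.
Re-solve with V_CE = 0.2 V. KCL at the emitter: V_E/R_E = (V_BB−0.7−V_E)/R_B + (V_CC−0.2−V_E)/R_C, giving V_E = 0.943 V.
I_C = (V_CC − 0.2 − V_E)/R_C = (11.8 − 0.943)/2.7 = 4.02 mA.
Check: I_B = (3.6 − 0.943)/10 = 0.266 mA, and β·I_B = 26.6 mA > I_C, confirming saturation.

saturation; I_C ≈ 4 mA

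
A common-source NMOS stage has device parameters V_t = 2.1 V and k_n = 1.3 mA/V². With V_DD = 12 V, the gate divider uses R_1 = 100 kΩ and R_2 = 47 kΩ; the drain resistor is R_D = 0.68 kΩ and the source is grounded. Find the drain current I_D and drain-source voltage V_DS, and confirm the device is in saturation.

I_D ≈ 2 mA, V_DS ≈ 11 V

V_G = V_DD·R_2/(R_1+R_2) = 12×47/147 = 3.84 V. With the source grounded, V_GS = V_G = 3.84 V.
Assume saturation: I_D = (k_n/2)(V_GS − V_t)² = (1.3/2)×(3.84 − 2.1)² = 0.65×1.74² = 1.96 mA.
V_DS = V_DD − I_D·R_D = 12 − 1.96×0.68 = 10.7 V.
Saturation requires V_DS ≥ V_GS − V_t = 1.74 V; 10.7 ≥ 1.74 ✓.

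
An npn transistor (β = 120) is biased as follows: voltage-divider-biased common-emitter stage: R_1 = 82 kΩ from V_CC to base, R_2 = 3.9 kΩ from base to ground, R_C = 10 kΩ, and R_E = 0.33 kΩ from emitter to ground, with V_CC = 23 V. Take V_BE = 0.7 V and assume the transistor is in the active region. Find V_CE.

V_CE ≈ 13 V

Thevenize the base divider: V_Th = V_CC·R_2/(R_1+R_2) = 23×3.9/85.9 = 1.04 V, R_Th = R_1‖R_2 = 3.72 kΩ.
Base-emitter loop: V_Th = I_B·R_Th + V_BE + (β+1)I_B·R_E, so I_B = (1.04 − 0.7) / (3.72 + 121×0.33) = 0.00789 mA.
I_C = β·I_B = 120×0.00789 = 0.946 mA, and I_E = (β+1)I_B = 0.954 mA.
V_CE = V_CC − I_C·R_C − I_E·R_E = 23 − 0.946×10 − 0.954×0.33 = 13.2 V.
V_CE = 13.2 V > 0.2 V confirms active-region operation.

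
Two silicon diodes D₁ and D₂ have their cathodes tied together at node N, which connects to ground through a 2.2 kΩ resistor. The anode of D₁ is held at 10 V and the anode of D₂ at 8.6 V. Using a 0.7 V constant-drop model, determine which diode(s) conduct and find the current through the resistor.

Assume both conduct. Then node N would need to be at both 10−0.7 = 9.3 V and 8.6−0.7 = 7.9 V, which is impossible.
Assume only D₁ conducts: V_N = 10 − 0.7 = 9.3 V, so I_R = 9.3/2.2 = 4.23 mA.
Check D₂: its anode-to-cathode voltage is 8.6 − 9.3 = -0.7 V < 0.7 V, so it is off. The assumption is consistent.

Only D₁ conducts; I_R ≈ 4.2 mA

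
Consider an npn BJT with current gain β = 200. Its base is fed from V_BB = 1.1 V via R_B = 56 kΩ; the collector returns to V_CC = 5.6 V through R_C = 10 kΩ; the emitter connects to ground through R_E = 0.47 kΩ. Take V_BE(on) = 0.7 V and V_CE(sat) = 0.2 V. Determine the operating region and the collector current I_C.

saturation; I_C ≈ 0.52 mA

Assume active: I_B = (1.1 − 0.7)/(56 + 201×0.47) = 0.00266 mA, I_C = β·I_B = 0.532 mA.
Then V_CE = 5.6 − 0.532×10 − 0.534×0.47 = 0.0322 V < 0.2 V — the active assumption fails.
Re-solve with V_CE = 0.2 V. KCL at the emitter: V_E/R_E = (V_BB−0.7−V_E)/R_B + (V_CC−0.2−V_E)/R_C, giving V_E = 0.244 V.
I_C = (V_CC − 0.2 − V_E)/R_C = (5.4 − 0.244)/10 = 0.516 mA.
Check: I_B = (0.4 − 0.244)/56 = 0.00279 mA, and β·I_B = 0.558 mA > I_C, confirming saturation.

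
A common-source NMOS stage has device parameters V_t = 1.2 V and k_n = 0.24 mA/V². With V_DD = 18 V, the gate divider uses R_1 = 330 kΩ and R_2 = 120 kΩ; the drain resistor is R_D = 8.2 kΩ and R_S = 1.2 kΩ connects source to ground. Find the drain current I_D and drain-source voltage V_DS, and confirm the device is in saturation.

I_D ≈ 0.82 mA, V_DS ≈ 10 V

V_G = V_DD·R_2/(R_1+R_2) = 18×120/450 = 4.8 V.
Assume saturation: I_D = (k_n/2)(V_GS − V_t)² with V_GS = V_G − I_D·R_S = 4.8 − 1.2·I_D.
Substituting gives 0.173·I_D² − 2.04·I_D + 1.56 = 0, with roots I_D = 0.821 or 11 mA.
The root I_D = 11 mA gives V_GS = -8.36 V ≤ V_t, so take I_D = 0.821 mA.
Then V_GS = 3.82 V and V_DS = V_DD − I_D(R_D+R_S) = 18 − 0.821×9.4 = 10.3 V.
Saturation requires V_DS ≥ V_GS − V_t = 2.62 V; 10.3 ≥ 2.62 ✓.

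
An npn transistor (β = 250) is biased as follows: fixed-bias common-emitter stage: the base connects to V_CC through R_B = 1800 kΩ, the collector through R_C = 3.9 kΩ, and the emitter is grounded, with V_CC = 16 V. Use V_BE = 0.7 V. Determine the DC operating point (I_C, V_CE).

Base loop: V_CC = I_B·R_B + V_BE, so I_B = (16 − 0.7)/1800 kΩ = 0.0085 mA.
In the active region I_C = β·I_B = 250 × 0.0085 = 2.12 mA.
Collector loop: V_CE = V_CC − I_C·R_C = 16 − 2.12×3.9 = 7.71 V.
Since V_CE = 7.71 V > V_CE(sat) ≈ 0.2 V, the transistor is in the active region as assumed.

I_C ≈ 2.1 mA, V_CE ≈ 7.7 V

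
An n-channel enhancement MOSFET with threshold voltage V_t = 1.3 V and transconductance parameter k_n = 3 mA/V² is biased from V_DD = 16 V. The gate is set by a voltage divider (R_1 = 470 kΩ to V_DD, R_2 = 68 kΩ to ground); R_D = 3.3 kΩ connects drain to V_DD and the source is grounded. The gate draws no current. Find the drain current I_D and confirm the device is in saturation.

V_G = V_DD·R_2/(R_1+R_2) = 16×68/538 = 2.02 V. With the source grounded, V_GS = V_G = 2.02 V.
Assume saturation: I_D = (k_n/2)(V_GS − V_t)² = (3/2)×(2.02 − 1.3)² = 1.5×0.722² = 0.783 mA.
V_DS = V_DD − I_D·R_D = 16 − 0.783×3.3 = 13.4 V.
Saturation requires V_DS ≥ V_GS − V_t = 0.722 V; 13.4 ≥ 0.722 ✓.

I_D ≈ 0.78 mA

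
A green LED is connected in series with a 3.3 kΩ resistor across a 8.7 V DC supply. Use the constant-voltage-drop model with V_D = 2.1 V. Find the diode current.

KVL around the loop: 8.7 = V_D + I·R = 2.1 + I × 3.3 kΩ.
So I = (8.7 − 2.1) / 3.3 kΩ = 6.6 / 3.3 = 2 mA.

I ≈ 2 mA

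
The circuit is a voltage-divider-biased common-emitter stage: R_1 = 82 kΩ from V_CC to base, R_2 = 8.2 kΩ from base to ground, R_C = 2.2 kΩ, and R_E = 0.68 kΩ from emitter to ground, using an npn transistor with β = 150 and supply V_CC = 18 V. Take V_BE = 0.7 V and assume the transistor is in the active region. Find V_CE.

V_CE ≈ 14 V

Thevenize the base divider: V_Th = V_CC·R_2/(R_1+R_2) = 18×8.2/90.2 = 1.64 V, R_Th = R_1‖R_2 = 7.45 kΩ.
Base-emitter loop: V_Th = I_B·R_Th + V_BE + (β+1)I_B·R_E, so I_B = (1.64 − 0.7) / (7.45 + 151×0.68) = 0.0085 mA.
I_C = β·I_B = 150×0.0085 = 1.28 mA, and I_E = (β+1)I_B = 1.28 mA.
V_CE = V_CC − I_C·R_C − I_E·R_E = 18 − 1.28×2.2 − 1.28×0.68 = 14.3 V.
V_CE = 14.3 V > 0.2 V confirms active-region operation.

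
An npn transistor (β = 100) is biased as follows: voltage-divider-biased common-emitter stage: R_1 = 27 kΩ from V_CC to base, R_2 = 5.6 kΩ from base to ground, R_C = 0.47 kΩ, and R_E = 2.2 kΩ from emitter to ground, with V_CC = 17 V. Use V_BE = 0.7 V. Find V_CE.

V_CE ≈ 14 V

Thevenize the base divider: V_Th = V_CC·R_2/(R_1+R_2) = 17×5.6/32.6 = 2.92 V, R_Th = R_1‖R_2 = 4.64 kΩ.
Base-emitter loop: V_Th = I_B·R_Th + V_BE + (β+1)I_B·R_E, so I_B = (2.92 − 0.7) / (4.64 + 101×2.2) = 0.00979 mA.
I_C = β·I_B = 100×0.00979 = 0.979 mA, and I_E = (β+1)I_B = 0.989 mA.
V_CE = V_CC − I_C·R_C − I_E·R_E = 17 − 0.979×0.47 − 0.989×2.2 = 14.4 V.
V_CE = 14.4 V > 0.2 V confirms active-region operation.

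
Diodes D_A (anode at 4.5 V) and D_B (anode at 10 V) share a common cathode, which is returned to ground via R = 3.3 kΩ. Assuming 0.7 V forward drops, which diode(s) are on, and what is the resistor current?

Assume both conduct. Then node N would need to be at both 4.5−0.7 = 3.8 V and 10−0.7 = 9.3 V, which is impossible.
Assume only D_B conducts: V_N = 10 − 0.7 = 9.3 V, so I_R = 9.3/3.3 = 2.82 mA.
Check D_A: its anode-to-cathode voltage is 4.5 − 9.3 = -4.8 V < 0.7 V, so it is off. The assumption is consistent.

Only D_B conducts; I_R ≈ 2.8 mA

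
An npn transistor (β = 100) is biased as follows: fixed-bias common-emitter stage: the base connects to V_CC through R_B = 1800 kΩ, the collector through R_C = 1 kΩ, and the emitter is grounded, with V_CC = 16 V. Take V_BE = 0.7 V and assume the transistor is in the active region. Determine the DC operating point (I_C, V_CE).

Base loop: V_CC = I_B·R_B + V_BE, so I_B = (16 − 0.7)/1800 kΩ = 0.0085 mA.
In the active region I_C = β·I_B = 100 × 0.0085 = 0.85 mA.
Collector loop: V_CE = V_CC − I_C·R_C = 16 − 0.85×1 = 15.2 V.
Since V_CE = 15.2 V > V_CE(sat) ≈ 0.2 V, the transistor is in the active region as assumed.

I_C ≈ 0.85 mA, V_CE ≈ 15 V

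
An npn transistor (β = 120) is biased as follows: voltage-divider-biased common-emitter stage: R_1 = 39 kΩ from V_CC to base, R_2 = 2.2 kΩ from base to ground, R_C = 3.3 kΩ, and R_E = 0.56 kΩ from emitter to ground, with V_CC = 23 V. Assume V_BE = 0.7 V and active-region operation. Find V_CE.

V_CE ≈ 19 V

Thevenize the base divider: V_Th = V_CC·R_2/(R_1+R_2) = 23×2.2/41.2 = 1.23 V, R_Th = R_1‖R_2 = 2.08 kΩ.
Base-emitter loop: V_Th = I_B·R_Th + V_BE + (β+1)I_B·R_E, so I_B = (1.23 − 0.7) / (2.08 + 121×0.56) = 0.00756 mA.
I_C = β·I_B = 120×0.00756 = 0.907 mA, and I_E = (β+1)I_B = 0.915 mA.
V_CE = V_CC − I_C·R_C − I_E·R_E = 23 − 0.907×3.3 − 0.915×0.56 = 19.5 V.
V_CE = 19.5 V > 0.2 V confirms active-region operation.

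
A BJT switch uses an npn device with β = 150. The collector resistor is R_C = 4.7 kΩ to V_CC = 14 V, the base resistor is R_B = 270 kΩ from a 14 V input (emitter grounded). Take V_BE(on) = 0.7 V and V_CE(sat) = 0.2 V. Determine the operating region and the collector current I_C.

saturation; I_C ≈ 2.9 mA

Assume active: I_B = (14 − 0.7)/270 = 0.0493 mA, giving I_C = β·I_B = 7.39 mA.
But then V_CE = 14 − 7.39×4.7 = -20.7 V < V_CE(sat) = 0.2 V — impossible in the active region.
So the transistor is saturated. With V_CE = 0.2 V, I_C = (V_CC − 0.2)/R_C = 13.8/4.7 = 2.94 mA.
Check: β·I_B = 7.39 mA > I_C = 2.94 mA, confirming saturation.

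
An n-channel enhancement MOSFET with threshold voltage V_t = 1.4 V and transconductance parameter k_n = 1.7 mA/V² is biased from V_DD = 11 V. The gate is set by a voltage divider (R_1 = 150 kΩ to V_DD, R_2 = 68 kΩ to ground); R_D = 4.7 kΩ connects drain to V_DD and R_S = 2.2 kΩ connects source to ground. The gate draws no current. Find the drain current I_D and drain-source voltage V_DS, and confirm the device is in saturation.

V_G = V_DD·R_2/(R_1+R_2) = 11×68/218 = 3.43 V.
Assume saturation: I_D = (k_n/2)(V_GS − V_t)² with V_GS = V_G − I_D·R_S = 3.43 − 2.2·I_D.
Substituting gives 4.11·I_D² − 8.6·I_D + 3.51 = 0, with roots I_D = 0.556 or 1.53 mA.
The root I_D = 1.53 mA gives V_GS = 0.0567 V ≤ V_t, so take I_D = 0.556 mA.
Then V_GS = 2.21 V and V_DS = V_DD − I_D(R_D+R_S) = 11 − 0.556×6.9 = 7.17 V.
Saturation requires V_DS ≥ V_GS − V_t = 0.809 V; 7.17 ≥ 0.809 ✓.

I_D ≈ 0.56 mA, V_DS ≈ 7.2 V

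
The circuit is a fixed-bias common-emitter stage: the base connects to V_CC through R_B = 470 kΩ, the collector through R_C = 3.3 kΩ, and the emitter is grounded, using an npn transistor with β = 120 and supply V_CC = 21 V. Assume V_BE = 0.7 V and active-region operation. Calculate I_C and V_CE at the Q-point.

I_C ≈ 5.2 mA, V_CE ≈ 3.9 V

Base loop: V_CC = I_B·R_B + V_BE, so I_B = (21 − 0.7)/470 kΩ = 0.0432 mA.
In the active region I_C = β·I_B = 120 × 0.0432 = 5.18 mA.
Collector loop: V_CE = V_CC − I_C·R_C = 21 − 5.18×3.3 = 3.9 V.
Since V_CE = 3.9 V > V_CE(sat) ≈ 0.2 V, the transistor is in the active region as assumed.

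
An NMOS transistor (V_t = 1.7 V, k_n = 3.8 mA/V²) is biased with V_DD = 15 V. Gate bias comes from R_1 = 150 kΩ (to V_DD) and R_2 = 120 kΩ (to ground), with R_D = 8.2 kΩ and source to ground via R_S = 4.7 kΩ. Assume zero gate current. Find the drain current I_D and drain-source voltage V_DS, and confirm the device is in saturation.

I_D ≈ 0.91 mA, V_DS ≈ 3.3 V

V_G = V_DD·R_2/(R_1+R_2) = 15×120/270 = 6.67 V.
Assume saturation: I_D = (k_n/2)(V_GS − V_t)² with V_GS = V_G − I_D·R_S = 6.67 − 4.7·I_D.
Substituting gives 42·I_D² − 89.7·I_D + 46.9 = 0, with roots I_D = 0.91 or 1.23 mA.
The root I_D = 1.23 mA gives V_GS = 0.896 V ≤ V_t, so take I_D = 0.91 mA.
Then V_GS = 2.39 V and V_DS = V_DD − I_D(R_D+R_S) = 15 − 0.91×12.9 = 3.27 V.
Saturation requires V_DS ≥ V_GS − V_t = 0.692 V; 3.27 ≥ 0.692 ✓.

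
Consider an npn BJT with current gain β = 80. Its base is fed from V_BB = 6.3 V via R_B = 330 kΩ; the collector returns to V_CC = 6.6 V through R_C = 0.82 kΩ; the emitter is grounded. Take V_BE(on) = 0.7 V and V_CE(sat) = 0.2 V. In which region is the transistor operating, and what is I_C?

active; I_C ≈ 1.4 mA

Assume active. Base-emitter loop: I_B = (V_BB − V_BE)/R_B = (6.3 − 0.7)/330 = 0.017 mA.
I_C = β·I_B = 80×0.017 = 1.36 mA.
V_CE = V_CC − I_C·R_C = 6.6 − 1.36×0.82 = 5.49 V > V_CE(sat), so the active-region assumption holds.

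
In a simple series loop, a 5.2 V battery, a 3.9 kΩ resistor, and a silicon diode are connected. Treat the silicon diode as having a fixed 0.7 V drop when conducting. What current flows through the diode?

KVL around the loop: 5.2 = V_D + I·R = 0.7 + I × 3.9 kΩ.
So I = (5.2 − 0.7) / 3.9 kΩ = 4.5 / 3.9 = 1.15 mA.

I ≈ 1.2 mA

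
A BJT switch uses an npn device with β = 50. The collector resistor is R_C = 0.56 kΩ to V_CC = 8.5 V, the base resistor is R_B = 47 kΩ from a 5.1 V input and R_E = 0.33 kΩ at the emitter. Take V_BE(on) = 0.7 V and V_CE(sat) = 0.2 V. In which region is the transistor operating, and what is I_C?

active; I_C ≈ 3.4 mA

Assume active. Base-emitter loop: I_B = (V_BB − V_BE)/(R_B + (β+1)R_E) = (5.1 − 0.7)/(47 + 51×0.33) = 0.0689 mA.
I_C = β·I_B = 50×0.0689 = 3.45 mA.
V_CE = V_CC − I_C·R_C − I_E·R_E = 8.5 − 3.45×0.56 − 3.52×0.33 = 5.41 V > V_CE(sat), so the active-region assumption holds.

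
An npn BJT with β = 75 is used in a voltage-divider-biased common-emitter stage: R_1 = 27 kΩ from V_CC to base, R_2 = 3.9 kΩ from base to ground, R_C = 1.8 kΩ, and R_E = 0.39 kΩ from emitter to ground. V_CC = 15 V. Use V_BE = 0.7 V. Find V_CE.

V_CE ≈ 9.1 V

Thevenize the base divider: V_Th = V_CC·R_2/(R_1+R_2) = 15×3.9/30.9 = 1.89 V, R_Th = R_1‖R_2 = 3.41 kΩ.
Base-emitter loop: V_Th = I_B·R_Th + V_BE + (β+1)I_B·R_E, so I_B = (1.89 − 0.7) / (3.41 + 76×0.39) = 0.0361 mA.
I_C = β·I_B = 75×0.0361 = 2.71 mA, and I_E = (β+1)I_B = 2.74 mA.
V_CE = V_CC − I_C·R_C − I_E·R_E = 15 − 2.71×1.8 − 2.74×0.39 = 9.06 V.
V_CE = 9.06 V > 0.2 V confirms active-region operation.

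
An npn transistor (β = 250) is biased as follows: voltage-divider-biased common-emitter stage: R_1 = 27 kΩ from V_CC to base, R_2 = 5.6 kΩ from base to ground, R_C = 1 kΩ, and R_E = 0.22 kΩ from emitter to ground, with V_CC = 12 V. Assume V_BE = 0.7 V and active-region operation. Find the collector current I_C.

Thevenize the base divider: V_Th = V_CC·R_2/(R_1+R_2) = 12×5.6/32.6 = 2.06 V, R_Th = R_1‖R_2 = 4.64 kΩ.
Base-emitter loop: V_Th = I_B·R_Th + V_BE + (β+1)I_B·R_E, so I_B = (2.06 − 0.7) / (4.64 + 251×0.22) = 0.0227 mA.
I_C = β·I_B = 250×0.0227 = 5.69 mA, and I_E = (β+1)I_B = 5.71 mA.
V_CE = V_CC − I_C·R_C − I_E·R_E = 12 − 5.69×1 − 5.71×0.22 = 5.06 V.
V_CE = 5.06 V > 0.2 V confirms active-region operation.

I_C ≈ 5.7 mA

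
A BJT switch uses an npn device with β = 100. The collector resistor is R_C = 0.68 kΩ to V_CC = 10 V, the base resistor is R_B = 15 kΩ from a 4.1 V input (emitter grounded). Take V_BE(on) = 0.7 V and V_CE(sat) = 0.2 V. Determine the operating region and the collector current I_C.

saturation; I_C ≈ 14 mA

Assume active: I_B = (4.1 − 0.7)/15 = 0.227 mA, giving I_C = β·I_B = 22.7 mA.
But then V_CE = 10 − 22.7×0.68 = -5.41 V < V_CE(sat) = 0.2 V — impossible in the active region.
So the transistor is saturated. With V_CE = 0.2 V, I_C = (V_CC − 0.2)/R_C = 9.8/0.68 = 14.4 mA.
Check: β·I_B = 22.7 mA > I_C = 14.4 mA, confirming saturation.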